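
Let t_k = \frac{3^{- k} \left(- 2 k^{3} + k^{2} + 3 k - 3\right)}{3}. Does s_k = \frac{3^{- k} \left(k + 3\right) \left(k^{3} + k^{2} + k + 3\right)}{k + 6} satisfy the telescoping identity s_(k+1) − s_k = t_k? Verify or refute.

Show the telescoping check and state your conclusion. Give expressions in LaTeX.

s_(k+1) = (k + 4)*(k + (k + 1)**3 + (k + 1)**2 + 4)/(3*3**k*(k + 7))
s_(k+1) − s_k = (-2*k**5 - 19*k**4 - 26*k**3 + 60*k**2 + 51*k - 45)/(3*3**k*(k**2 + 13*k + 42))
(s_(k+1) − s_k) − t_k = (2*k**4 + 14*k**3 - 6*k**2 - 12*k + 27)/(3**k*(k**2 + 13*k + 42))

Invalid: residual \frac{3^{- k} \left(2 k^{4} + 14 k^{3} - 6 k^{2} - 12 k + 27\right)}{k^{2} + 13 k + 42} ≠ 0.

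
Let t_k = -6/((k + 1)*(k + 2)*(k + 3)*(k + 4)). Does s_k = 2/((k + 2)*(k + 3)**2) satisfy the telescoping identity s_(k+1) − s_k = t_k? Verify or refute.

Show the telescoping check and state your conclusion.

s_(k+1) = 2/((k + 3)*(k + 4)**2)
s_(k+1) − s_k = 2*(-3*k - 10)/(k**5 + 16*k**4 + 101*k**3 + 314*k**2 + 480*k + 288)
(s_(k+1) − s_k) − t_k = 4*(4*k + 13)/(k**6 + 17*k**5 + 117*k**4 + 415*k**3 + 794*k**2 + 768*k + 288)

Invalid: residual 4*(4*k + 13)/(k**6 + 17*k**5 + 117*k**4 + 415*k**3 + 794*k**2 + 768*k + 288) ≠ 0.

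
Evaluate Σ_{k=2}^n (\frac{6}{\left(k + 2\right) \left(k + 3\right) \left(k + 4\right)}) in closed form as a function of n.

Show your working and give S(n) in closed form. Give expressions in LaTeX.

t_(k+1)/t_k = (k + 2)/(k + 5).
Normal form (A,B,C) = (k + 2, k + 5, 1).
Need (k + 2)·f(k+1) − (k + 4)·f(k) = 1.
Degrees (1,1,0) ⇒ d ≤ 2.
A polynomial solution: f(k) = k*(k + 5)/12.
Certificate R = B(k−1)f/C = k*(k + 4)*(k + 5)/12 gives s_k = k*(k + 5)/(2*(k + 2)*(k + 3)).
s_(k+1) − s_k = 6/(k**3 + 9*k**2 + 26*k + 24) = t_k.
Σ_(k=2)^n t_k = s_(n+1) − s_(2) = ((n**2 + 7*n + 6)/(2*(n**2 + 7*n + 12))) − (7/20), i.e. 3*(n**2 + 7*n - 8)/(20*(n**2 + 7*n + 12)).

S(n) = \frac{3 \left(n^{2} + 7 n - 8\right)}{20 \left(n^{2} + 7 n + 12\right)}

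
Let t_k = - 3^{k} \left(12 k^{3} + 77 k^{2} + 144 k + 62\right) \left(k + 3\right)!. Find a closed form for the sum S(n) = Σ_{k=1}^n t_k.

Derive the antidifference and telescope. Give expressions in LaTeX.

Step 1: r(k) = 3*(12*k**4 + 161*k**3 + 786*k**2 + 1631*k + 1180)/(12*k**3 + 77*k**2 + 144*k + 62).
Gosper form: A/B · C(k+1)/C(k) with A=3*k + 12, B=1, C=k**3 + 77*k**2/12 + 12*k + 31/6.
Set up (3*k + 12)·f(k+1) − (1)·f(k) − (k**3 + 77*k**2/12 + 12*k + 31/6) = 0.
From deg A=1, deg B=0, deg C=3: d=2.
Solving with deg f ≤ 2: f(k) = (4*k**2 + 3*k - 2)/12.
Certificate R = B(k−1)f/C = (4*k**2 + 3*k - 2)/(12*k**3 + 77*k**2 + 144*k + 62) gives s_k = -3**k*(4*k**2 + 3*k - 2)*factorial(k + 3).
Verify: -3**k*(12*k**3 + 77*k**2 + 144*k + 62)*factorial(k + 3) matches t_k.
Evaluate: s_(n+1) = -3**(n + 1)*(4*n**2 + 11*n + 5)*factorial(n + 4); subtract s_(1) = -360 ⇒ S(n) = -12*3**n*n**2*factorial(n + 4) - 33*3**n*n*factorial(n + 4) - 15*3**n*factorial(n + 4) + 360.

S(n) = - 12 \cdot 3^{n} n^{2} \left(n + 4\right)! - 33 \cdot 3^{n} n \left(n + 4\right)! - 15 \cdot 3^{n} \left(n + 4\right)! + 360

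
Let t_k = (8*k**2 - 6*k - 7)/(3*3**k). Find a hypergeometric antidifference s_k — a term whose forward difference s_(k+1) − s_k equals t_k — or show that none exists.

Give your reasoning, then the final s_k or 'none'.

s_k = (-4*k**2 - k + 1)/3**k

r(k) = (8*k**2 + 10*k - 5)/(3*(8*k**2 - 6*k - 7)) after simplifying.
A = 1/3, B = 1, C = k**2 - 3*k/4 - 7/8.
Need (1/3)·f(k+1) − (1)·f(k) = k**2 - 3*k/4 - 7/8.
d = 2 from the (0,0,2) case.
Coefficient equations give f(k) = -3*(4*k**2 + k - 1)/8.
Certificate R = B(k−1)f/C = -3*(4*k**2 + k - 1)/(8*k**2 - 6*k - 7) gives s_k = (-4*k**2 - k + 1)/3**k.
s_(k+1) − s_k = (8*k**2 - 6*k - 7)/(3*3**k) = t_k.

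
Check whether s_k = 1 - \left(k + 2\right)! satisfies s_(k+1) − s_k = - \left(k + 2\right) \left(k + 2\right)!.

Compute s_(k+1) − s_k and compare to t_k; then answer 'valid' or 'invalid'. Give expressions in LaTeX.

Valid: the claim telescopes to t_k.

s_(k+1) = 1 - factorial(k + 3)
s_(k+1) − s_k = -(k + 2)*factorial(k + 2)
(s_(k+1) − s_k) − t_k = 0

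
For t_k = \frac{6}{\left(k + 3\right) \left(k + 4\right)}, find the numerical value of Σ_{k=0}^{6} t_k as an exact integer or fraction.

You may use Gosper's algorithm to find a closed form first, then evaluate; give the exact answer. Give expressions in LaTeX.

The ratio is (k + 3)/(k + 5).
So A=k + 3 and B=k + 5, with C=1.
Need (k + 3)·f(k+1) − (k + 4)·f(k) = 1.
deg f ≤ 1 (via 1,1,0).
Match coefficients ⇒ f(k) = k/3.
Certificate R = B(k−1)f/C = k*(k + 4)/3 gives s_k = 2*k/(k + 3).
s_(k+1) − s_k = 6/(k**2 + 7*k + 12) = t_k.
Σ_(k=0)^(6) t_k = s_(7) − s_(0) = 7/5 − (0) = 7/5.

Σ = 7/5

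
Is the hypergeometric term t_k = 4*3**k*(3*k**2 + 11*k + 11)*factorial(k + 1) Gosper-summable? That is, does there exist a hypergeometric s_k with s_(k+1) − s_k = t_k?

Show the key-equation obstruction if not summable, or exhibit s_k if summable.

Yes. s_k = 4*3**k*(k + 1)*factorial(k + 1).

t_(k+1)/t_k = 3*(3*k**3 + 23*k**2 + 59*k + 50)/(3*k**2 + 11*k + 11).
So A=3*k + 6 and B=1, with C=k**2 + 11*k/3 + 11/3.
Set up (3*k + 6)·f(k+1) − (1)·f(k) − (k**2 + 11*k/3 + 11/3) = 0.
d = 1 from the (1,0,2) case.
Solve for f: f(k) = (k + 1)/3 (degree 1 ≤ 1).
Then R = B(k−1)f/C = (k + 1)/(3*k**2 + 11*k + 11), so s_k = R(k)·t_k = 4*3**k*(k + 1)*factorial(k + 1).
Δs = 4*3**k*(3*k**2 + 11*k + 11)*factorial(k + 1), as required.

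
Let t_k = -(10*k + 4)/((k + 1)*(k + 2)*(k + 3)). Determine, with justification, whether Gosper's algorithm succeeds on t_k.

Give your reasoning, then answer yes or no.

r(k) = (k + 1)*(5*k + 7)/((k + 4)*(5*k + 2)) after simplifying.
Normal form (A,B,C) = (k + 1, k + 4, k + 2/5).
Set up (k + 1)·f(k+1) − (k + 3)·f(k) − (k + 2/5) = 0.
Bound: deg f ≤ 2.
Match coefficients ⇒ f(k) = k*(7*k + 1)/20.
Certificate R = B(k−1)f/C = k*(k + 3)*(7*k + 1)/(4*(5*k + 2)) gives s_k = -k*(7*k + 1)/(2*(k + 1)*(k + 2)).
Verify: 2*(-5*k - 2)/(k**3 + 6*k**2 + 11*k + 6) matches t_k.

Yes. s_k = -k*(7*k + 1)/(2*(k + 1)*(k + 2)).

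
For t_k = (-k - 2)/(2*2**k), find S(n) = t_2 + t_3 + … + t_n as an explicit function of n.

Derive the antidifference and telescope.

The ratio is (k + 3)/(2*(k + 2)).
Factor: A=1/2; B=1; C=k + 2.
f must satisfy (1/2)·f(k+1) − (1)·f(k) = k + 2.
From deg A=0, deg B=0, deg C=1: d=1.
Coefficient equations give f(k) = -2*(k + 3).
R(k) = B(k−1)·f(k)/C(k) = -2*(k + 3)/(k + 2); s_k = R·t_k = (k + 3)/2**k.
s_(k+1) − s_k = (-k - 2)/(2*2**k) = t_k.
Σ_(k=2)^n t_k = s_(n+1) − s_(2) = (2**(-n - 1)*(n + 4)) − (5/4), i.e. 2**(-n - 2)*(-5*2**n + 2*n + 8).

S(n) = 2**(-n - 2)*(-5*2**n + 2*n + 8)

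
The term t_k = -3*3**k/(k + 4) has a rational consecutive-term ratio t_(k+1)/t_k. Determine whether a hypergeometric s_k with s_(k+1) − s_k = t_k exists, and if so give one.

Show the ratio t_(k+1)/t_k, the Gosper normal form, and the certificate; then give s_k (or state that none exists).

not Gosper-summable; s_k does not exist

t_(k+1)/t_k = 3*(k + 4)/(k + 5).
Normal form (A,B,C) = (3*k + 12, k + 5, 1).
Set up (3*k + 12)·f(k+1) − (k + 4)·f(k) − (1) = 0.
d = -1 from the (1,1,0) case.
d = -1 < 0 ⇒ no nonzero polynomial f; not summable.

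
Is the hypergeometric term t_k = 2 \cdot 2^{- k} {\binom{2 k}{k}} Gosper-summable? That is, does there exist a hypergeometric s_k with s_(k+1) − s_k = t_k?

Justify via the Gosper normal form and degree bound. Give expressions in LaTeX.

No; the degree bound rules out any f.

r(k) = (2*k + 1)/(k + 1) after simplifying.
Factor: A=2*k + 1; B=k + 1; C=1.
f must satisfy (2*k + 1)·f(k+1) − (k)·f(k) = 1.
Degrees (1,1,0) ⇒ d ≤ -1.
d = -1 < 0 ⇒ no nonzero polynomial f; not summable.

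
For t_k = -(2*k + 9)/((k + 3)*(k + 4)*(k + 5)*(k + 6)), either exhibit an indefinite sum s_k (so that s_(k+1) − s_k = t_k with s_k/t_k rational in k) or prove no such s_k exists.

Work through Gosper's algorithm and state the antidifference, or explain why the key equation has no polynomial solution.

s_k = k*(-k - 8)/(15*(k**2 + 8*k + 15))

t_(k+1)/t_k = (k + 3)*(2*k + 11)/((k + 7)*(2*k + 9)).
Normal form (A,B,C) = (k + 3, k + 7, k + 9/2).
Set up (k + 3)·f(k+1) − (k + 6)·f(k) − (k + 9/2) = 0.
deg f ≤ 3 (via 1,1,1).
A polynomial solution: f(k) = k*(k + 4)*(k + 8)/30.
Then R = B(k−1)f/C = k*(k + 4)*(k + 6)*(k + 8)/(15*(2*k + 9)), so s_k = R(k)·t_k = k*(-k - 8)/(15*(k**2 + 8*k + 15)).
Verify: (-2*k - 9)/(k**4 + 18*k**3 + 119*k**2 + 342*k + 360) matches t_k.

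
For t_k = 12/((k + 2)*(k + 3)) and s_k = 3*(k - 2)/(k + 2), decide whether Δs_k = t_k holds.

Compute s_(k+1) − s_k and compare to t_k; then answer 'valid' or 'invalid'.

s_(k+1) = 3*(k - 1)/(k + 3)
s_(k+1) − s_k = 12/(k**2 + 5*k + 6)
(s_(k+1) − s_k) − t_k = 0

Valid — Δs_k = t_k.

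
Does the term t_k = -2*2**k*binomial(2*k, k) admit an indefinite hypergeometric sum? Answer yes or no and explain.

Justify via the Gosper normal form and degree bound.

No. Not Gosper-summable.

Compute t_(k+1)/t_k: get 4*(2*k + 1)/(k + 1).
Normal form (A,B,C) = (8*k + 4, k + 1, 1).
Key eq: (8*k + 4)·f(k+1) = (k)·f(k) + (1).
deg f ≤ -1 (via 1,1,0).
Negative degree bound (-1): no f exists, t_k not Gosper-summable.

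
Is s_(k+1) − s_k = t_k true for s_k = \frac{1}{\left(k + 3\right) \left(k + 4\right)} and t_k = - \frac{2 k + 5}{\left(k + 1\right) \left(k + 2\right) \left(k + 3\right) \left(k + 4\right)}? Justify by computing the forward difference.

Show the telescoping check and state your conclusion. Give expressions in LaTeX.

s_(k+1) = 1/((k + 4)*(k + 5))
s_(k+1) − s_k = -2/(k**3 + 12*k**2 + 47*k + 60)
(s_(k+1) − s_k) − t_k = 3*(3*k + 7)/(k**5 + 15*k**4 + 85*k**3 + 225*k**2 + 274*k + 120)

Invalid: residual \frac{3 \left(3 k + 7\right)}{k^{5} + 15 k^{4} + 85 k^{3} + 225 k^{2} + 274 k + 120} ≠ 0.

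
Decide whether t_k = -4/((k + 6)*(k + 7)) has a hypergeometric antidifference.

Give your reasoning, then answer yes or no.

Yes. s_k = -2*k/(3*k + 18).

The ratio is (k + 6)/(k + 8).
Normal form (A,B,C) = (k + 6, k + 8, 1).
Solve (k + 6)·f(k+1) − (k + 7)·f(k) = 1.
d = 1 from the (1,1,0) case.
A polynomial solution: f(k) = k/6.
So s_k = (B(k−1)f/C)·t_k = (k*(k + 7)/6)·t_k = -2*k/(3*k + 18).
Δs = -4/(k**2 + 13*k + 42), as required.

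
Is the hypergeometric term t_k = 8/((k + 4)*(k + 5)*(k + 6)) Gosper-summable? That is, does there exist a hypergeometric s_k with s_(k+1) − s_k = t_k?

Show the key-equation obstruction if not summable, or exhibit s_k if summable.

Ratio r(k) = (k + 4)/(k + 7).
So A=k + 4 and B=k + 7, with C=1.
Set up (k + 4)·f(k+1) − (k + 6)·f(k) − (1) = 0.
deg f ≤ 2 (via 1,1,0).
Solving with deg f ≤ 2: f(k) = k*(k + 9)/40.
Certificate R = B(k−1)f/C = k*(k + 6)*(k + 9)/40 gives s_k = k*(k + 9)/(5*(k + 4)*(k + 5)).
s_(k+1) − s_k = 8/(k**3 + 15*k**2 + 74*k + 120) = t_k.

Yes. s_k = k*(k + 9)/(5*(k + 4)*(k + 5)).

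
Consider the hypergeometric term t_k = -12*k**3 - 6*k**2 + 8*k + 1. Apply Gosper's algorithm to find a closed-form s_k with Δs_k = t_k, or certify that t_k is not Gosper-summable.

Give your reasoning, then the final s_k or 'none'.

The ratio is (12*k**3 + 42*k**2 + 40*k + 9)/(12*k**3 + 6*k**2 - 8*k - 1).
Gosper form: A/B · C(k+1)/C(k) with A=1, B=1, C=k**3 + k**2/2 - 2*k/3 - 1/12.
Key eq: (1)·f(k+1) = (1)·f(k) + (k**3 + k**2/2 - 2*k/3 - 1/12).
From deg A=0, deg B=0, deg C=3: d=4.
A polynomial solution: f(k) = k*(3*k**3 - 4*k**2 - 4*k + 4)/12.
So s_k = (B(k−1)f/C)·t_k = (k*(3*k**3 - 4*k**2 - 4*k + 4)/(12*k**3 + 6*k**2 - 8*k - 1))·t_k = k*(-3*k**3 + 4*k**2 + 4*k - 4).
Check: Δs_k = -12*k**3 - 6*k**2 + 8*k + 1. ✓

s_k = k*(-3*k**3 + 4*k**2 + 4*k - 4)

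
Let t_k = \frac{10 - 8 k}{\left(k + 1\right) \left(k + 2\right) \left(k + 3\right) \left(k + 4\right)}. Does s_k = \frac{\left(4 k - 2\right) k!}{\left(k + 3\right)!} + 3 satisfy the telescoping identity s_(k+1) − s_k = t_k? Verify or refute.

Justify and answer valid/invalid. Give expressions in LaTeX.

Valid: the claim telescopes to t_k.

s_(k+1) = (3*k**3 + 27*k**2 + 82*k + 74)/((k + 2)*(k + 3)*(k + 4))
s_(k+1) − s_k = (10 - 8*k)/((k + 1)*(k + 2)*(k + 3)*(k + 4))
(s_(k+1) − s_k) − t_k = 0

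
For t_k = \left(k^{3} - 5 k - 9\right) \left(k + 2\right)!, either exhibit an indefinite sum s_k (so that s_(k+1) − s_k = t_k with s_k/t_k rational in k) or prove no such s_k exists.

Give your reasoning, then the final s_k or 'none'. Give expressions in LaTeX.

s_k = k \left(k - 4\right) \left(k + 2\right)!

r(k) = (k + 3)*(5*k - (k + 1)**3 + 14)/(-k**3 + 5*k + 9) after simplifying.
Take A(k)=k + 3, B(k)=1, C(k)=k**3 - 5*k - 9.
Set up (k + 3)·f(k+1) − (1)·f(k) − (k**3 - 5*k - 9) = 0.
From deg A=1, deg B=0, deg C=3: d=2.
Coefficient equations give f(k) = k*(k - 4).
Get s_k = R·t_k = k*(k - 4)*factorial(k + 2) with R(k) = B(k−1)f(k)/C(k) = k*(k - 4)/(k**3 - 5*k - 9).
Check: Δs_k = (k**3 - 5*k - 9)*factorial(k + 2). ✓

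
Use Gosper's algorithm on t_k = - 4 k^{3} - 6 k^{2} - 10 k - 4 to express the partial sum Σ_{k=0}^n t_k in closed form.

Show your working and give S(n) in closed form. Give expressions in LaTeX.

Step 1: r(k) = (2*k**3 + 9*k**2 + 17*k + 12)/(2*k**3 + 3*k**2 + 5*k + 2).
Normal form (A,B,C) = (1, 1, k**3 + 3*k**2/2 + 5*k/2 + 1).
f must satisfy (1)·f(k+1) − (1)·f(k) = k**3 + 3*k**2/2 + 5*k/2 + 1.
d = 4 from the (0,0,3) case.
Match coefficients ⇒ f(k) = k**2*(k**2 + 3)/4.
So s_k = (B(k−1)f/C)·t_k = (k**2*(k**2 + 3)/(2*(2*k + 1)*(k**2 + k + 2)))·t_k = k**2*(-k**2 - 3).
s_(k+1) − s_k = -4*k**3 - 6*k**2 - 10*k - 4 = t_k.
Σ_(k=0)^n t_k = s_(n+1) − s_(0) = (-n**4 - 4*n**3 - 9*n**2 - 10*n - 4) − (0), i.e. -n**4 - 4*n**3 - 9*n**2 - 10*n - 4.

S(n) = - n^{4} - 4 n^{3} - 9 n^{2} - 10 n - 4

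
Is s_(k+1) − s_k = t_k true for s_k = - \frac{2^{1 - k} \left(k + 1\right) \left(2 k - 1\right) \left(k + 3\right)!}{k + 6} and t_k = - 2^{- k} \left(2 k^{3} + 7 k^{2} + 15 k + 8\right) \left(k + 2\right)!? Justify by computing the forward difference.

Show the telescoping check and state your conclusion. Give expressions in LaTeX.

Invalid: residual \frac{3 \cdot 2^{- k} \left(2 k^{4} + 19 k^{3} + 53 k^{2} + 96 k + 50\right) \left(k + 2\right)!}{\left(k + 6\right) \left(k + 7\right)} ≠ 0.

s_(k+1) = -(k + 2)*(2*k + 1)*factorial(k + 4)/(2**k*(k + 7))
s_(k+1) − s_k = -(2*k**4 + 21*k**3 + 70*k**2 + 128*k + 62)*factorial(k + 3)/(2**k*(k + 6)*(k + 7))
(s_(k+1) − s_k) − t_k = 3*(2*k**4 + 19*k**3 + 53*k**2 + 96*k + 50)*factorial(k + 2)/(2**k*(k + 6)*(k + 7))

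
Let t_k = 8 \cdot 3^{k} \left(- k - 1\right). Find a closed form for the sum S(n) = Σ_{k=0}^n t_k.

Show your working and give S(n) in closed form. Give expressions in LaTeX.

S(n) = - 12 \cdot 3^{n} n - 6 \cdot 3^{n} - 2

Ratio r(k) = 3*(k + 2)/(k + 1).
Factor: A=3; B=1; C=k + 1.
Solve (3)·f(k+1) − (1)·f(k) = k + 1.
Degrees (0,0,1) ⇒ d ≤ 1.
Solving with deg f ≤ 1: f(k) = (2*k - 1)/4.
Certificate R = B(k−1)f/C = (2*k - 1)/(4*(k + 1)) gives s_k = 3**k*(2 - 4*k).
Verify: 8*3**k*(-k - 1) matches t_k.
s_(n+1) = 3**(n + 1)*(-4*n - 2) and s_(0) = 2, so S(n) = -12*3**n*n - 6*3**n - 2.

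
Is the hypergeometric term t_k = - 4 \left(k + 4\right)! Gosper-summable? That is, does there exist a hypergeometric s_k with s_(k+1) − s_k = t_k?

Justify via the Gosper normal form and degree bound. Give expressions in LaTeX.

Step 1: r(k) = k + 5.
Take A(k)=k + 5, B(k)=1, C(k)=1.
Need (k + 5)·f(k+1) − (1)·f(k) = 1.
Bound: deg f ≤ -1.
Bound -1 < 0, so the key equation has no polynomial solution.

No — negative degree bound, so no certificate f.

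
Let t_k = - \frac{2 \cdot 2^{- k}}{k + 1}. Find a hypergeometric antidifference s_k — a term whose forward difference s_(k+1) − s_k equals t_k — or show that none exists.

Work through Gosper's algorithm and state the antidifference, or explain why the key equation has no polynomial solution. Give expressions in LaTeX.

not Gosper-summable; s_k does not exist

t_(k+1)/t_k = (k + 1)/(2*(k + 2)).
Factor: A=k/2 + 1/2; B=k + 2; C=1.
Solve (k/2 + 1/2)·f(k+1) − (k + 1)·f(k) = 1.
deg f ≤ -1 (via 1,1,0).
d = -1 < 0 ⇒ no nonzero polynomial f; not summable.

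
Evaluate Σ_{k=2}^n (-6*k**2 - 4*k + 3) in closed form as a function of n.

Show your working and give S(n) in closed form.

S(n) = -2*n**3 - 5*n**2 + 7

Compute t_(k+1)/t_k: get (6*k**2 + 16*k + 7)/(6*k**2 + 4*k - 3).
Take A(k)=1, B(k)=1, C(k)=k**2 + 2*k/3 - 1/2.
Solve (1)·f(k+1) − (1)·f(k) = k**2 + 2*k/3 - 1/2.
Degrees (0,0,2) ⇒ d ≤ 3.
Solving with deg f ≤ 3: f(k) = k*(2*k**2 - k - 4)/6.
Get s_k = R·t_k = k*(-2*k**2 + k + 4) with R(k) = B(k−1)f(k)/C(k) = k*(2*k**2 - k - 4)/(6*k**2 + 4*k - 3).
Check: Δs_k = -6*k**2 - 4*k + 3. ✓
Telescope: S(n) = s_(n+1) − s_(2) = -2*n**3 - 5*n**2 + 3 − (-4) = -2*n**3 - 5*n**2 + 7.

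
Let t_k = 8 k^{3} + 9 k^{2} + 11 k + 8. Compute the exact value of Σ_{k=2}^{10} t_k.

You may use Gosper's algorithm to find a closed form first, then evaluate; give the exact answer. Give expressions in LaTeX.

Compute t_(k+1)/t_k: get (8*k**3 + 33*k**2 + 53*k + 36)/(8*k**3 + 9*k**2 + 11*k + 8).
Normal form (A,B,C) = (1, 1, k**3 + 9*k**2/8 + 11*k/8 + 1).
Need (1)·f(k+1) − (1)·f(k) = k**3 + 9*k**2/8 + 11*k/8 + 1.
d = 4 from the (0,0,3) case.
Coefficient equations give f(k) = k*(2*k**3 - k**2 + 3*k + 4)/8.
Then R = B(k−1)f/C = k*(2*k**3 - k**2 + 3*k + 4)/(8*k**3 + 9*k**2 + 11*k + 8), so s_k = R(k)·t_k = k*(2*k**3 - k**2 + 3*k + 4).
Δs = 8*k**3 + 9*k**2 + 11*k + 8, as required.
Σ_(k=2)^(10) t_k = s_(11) − s_(2) = 28358 − (44) = 28314.

Σ = 28314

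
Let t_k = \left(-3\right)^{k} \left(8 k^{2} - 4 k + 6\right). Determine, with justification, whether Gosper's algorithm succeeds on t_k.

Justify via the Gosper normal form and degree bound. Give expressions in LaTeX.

Yes. s_k = \left(-3\right)^{k} \left(- 2 k^{2} + 4 k - 3\right).

t_(k+1)/t_k = 3*(2*k - 4*(k + 1)**2 - 1)/(4*k**2 - 2*k + 3).
A = -3, B = 1, C = k**2 - k/2 + 3/4.
Solve (-3)·f(k+1) − (1)·f(k) = k**2 - k/2 + 3/4.
deg f ≤ 2 (via 0,0,2).
Solve for f: f(k) = -(2*k**2 - 4*k + 3)/8 (degree 2 ≤ 2).
Get s_k = R·t_k = (-3)**k*(-2*k**2 + 4*k - 3) with R(k) = B(k−1)f(k)/C(k) = -(2*k**2 - 4*k + 3)/(2*(4*k**2 - 2*k + 3)).
Verify: (-3)**k*(8*k**2 - 4*k + 6) matches t_k.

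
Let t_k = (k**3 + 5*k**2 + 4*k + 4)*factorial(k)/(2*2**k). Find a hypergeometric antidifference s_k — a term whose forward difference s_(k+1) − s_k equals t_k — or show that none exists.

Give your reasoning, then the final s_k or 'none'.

s_k = (k**2 + 4*k + 1)*factorial(k)/2**k

Compute t_(k+1)/t_k: get (k**4 + 9*k**3 + 25*k**2 + 31*k + 14)/(2*(k**3 + 5*k**2 + 4*k + 4)).
A = k/2 + 1/2, B = 1, C = k**3 + 5*k**2 + 4*k + 4.
f must satisfy (k/2 + 1/2)·f(k+1) − (1)·f(k) = k**3 + 5*k**2 + 4*k + 4.
d = 2 from the (1,0,3) case.
Match coefficients ⇒ f(k) = 2*(k**2 + 4*k + 1).
Then R = B(k−1)f/C = 2*(k**2 + 4*k + 1)/(k**3 + 5*k**2 + 4*k + 4), so s_k = R(k)·t_k = (k**2 + 4*k + 1)*factorial(k)/2**k.
Verify: (k**3 + 5*k**2 + 4*k + 4)*factorial(k)/(2*2**k) matches t_k.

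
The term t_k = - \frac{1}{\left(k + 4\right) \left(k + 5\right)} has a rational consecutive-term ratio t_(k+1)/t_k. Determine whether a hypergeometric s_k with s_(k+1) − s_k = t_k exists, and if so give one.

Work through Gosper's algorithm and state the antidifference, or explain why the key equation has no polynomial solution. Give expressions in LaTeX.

s_k = - \frac{k}{4 k + 16}

r(k) = (k + 4)/(k + 6) after simplifying.
Gosper form: A/B · C(k+1)/C(k) with A=k + 4, B=k + 6, C=1.
Need (k + 4)·f(k+1) − (k + 5)·f(k) = 1.
From deg A=1, deg B=1, deg C=0: d=1.
A polynomial solution: f(k) = k/4.
So s_k = (B(k−1)f/C)·t_k = (k*(k + 5)/4)·t_k = -k/(4*k + 16).
s_(k+1) − s_k = -1/(k**2 + 9*k + 20) = t_k.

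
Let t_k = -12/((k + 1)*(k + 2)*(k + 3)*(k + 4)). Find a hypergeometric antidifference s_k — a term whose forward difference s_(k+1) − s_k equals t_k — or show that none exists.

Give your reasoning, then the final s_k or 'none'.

Compute t_(k+1)/t_k: get (k + 1)/(k + 5).
A = k + 1, B = k + 5, C = 1.
Solve (k + 1)·f(k+1) − (k + 4)·f(k) = 1.
deg f ≤ 3 (via 1,1,0).
Match coefficients ⇒ f(k) = k*(k**2 + 6*k + 11)/18.
So s_k = (B(k−1)f/C)·t_k = (k*(k + 4)*(k**2 + 6*k + 11)/18)·t_k = 2*k*(-k**2 - 6*k - 11)/(3*(k + 1)*(k + 2)*(k + 3)).
Δs = -12/(k**4 + 10*k**3 + 35*k**2 + 50*k + 24), as required.

s_k = 2*k*(-k**2 - 6*k - 11)/(3*(k + 1)*(k + 2)*(k + 3))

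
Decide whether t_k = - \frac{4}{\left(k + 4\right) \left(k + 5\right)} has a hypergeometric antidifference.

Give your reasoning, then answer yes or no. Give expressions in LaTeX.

Yes. s_k = - \frac{k}{k + 4}.

Compute t_(k+1)/t_k: get (k + 4)/(k + 6).
A = k + 4, B = k + 6, C = 1.
Need (k + 4)·f(k+1) − (k + 5)·f(k) = 1.
Bound: deg f ≤ 1.
Solve for f: f(k) = k/4 (degree 1 ≤ 1).
Get s_k = R·t_k = -k/(k + 4) with R(k) = B(k−1)f(k)/C(k) = k*(k + 5)/4.
Δs = -4/(k**2 + 9*k + 20), as required.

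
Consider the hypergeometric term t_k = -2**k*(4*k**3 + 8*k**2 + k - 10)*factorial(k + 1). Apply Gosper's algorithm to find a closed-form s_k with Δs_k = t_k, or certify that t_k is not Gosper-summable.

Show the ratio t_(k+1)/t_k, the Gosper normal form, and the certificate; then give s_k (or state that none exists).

t_(k+1)/t_k = 2*(4*k**4 + 28*k**3 + 69*k**2 + 61*k + 6)/(4*k**3 + 8*k**2 + k - 10).
A = 2*k + 4, B = 1, C = k**3 + 2*k**2 + k/4 - 5/2.
Set up (2*k + 4)·f(k+1) − (1)·f(k) − (k**3 + 2*k**2 + k/4 - 5/2) = 0.
Degrees (1,0,3) ⇒ d ≤ 2.
Coefficient equations give f(k) = (k - 2)*(2*k + 1)/4.
So s_k = (B(k−1)f/C)·t_k = ((k - 2)*(2*k + 1)/(4*k**3 + 8*k**2 + k - 10))·t_k = -2**k*(k - 2)*(2*k + 1)*factorial(k + 1).
Check: Δs_k = -2**k*(4*k**3 + 8*k**2 + k - 10)*factorial(k + 1). ✓

s_k = -2**k*(k - 2)*(2*k + 1)*factorial(k + 1)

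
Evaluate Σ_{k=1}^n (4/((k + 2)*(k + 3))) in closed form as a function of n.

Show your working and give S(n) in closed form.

t_(k+1)/t_k = (k + 2)/(k + 4).
So A=k + 2 and B=k + 4, with C=1.
Set up (k + 2)·f(k+1) − (k + 3)·f(k) − (1) = 0.
Degrees (1,1,0) ⇒ d ≤ 1.
A polynomial solution: f(k) = k/2.
Then R = B(k−1)f/C = k*(k + 3)/2, so s_k = R(k)·t_k = 2*k/(k + 2).
s_(k+1) − s_k = 4/(k**2 + 5*k + 6) = t_k.
Σ_(k=1)^n t_k = s_(n+1) − s_(1) = (2*(n + 1)/(n + 3)) − (2/3), i.e. 4*n/(3*(n + 3)).

S(n) = 4*n/(3*(n + 3))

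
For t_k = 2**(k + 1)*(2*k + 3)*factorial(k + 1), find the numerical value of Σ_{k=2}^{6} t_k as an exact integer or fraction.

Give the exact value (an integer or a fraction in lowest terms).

Ratio r(k) = 2*(k + 2)*(2*k + 5)/(2*k + 3).
Gosper form: A/B · C(k+1)/C(k) with A=2*k + 4, B=1, C=k + 3/2.
Key eq: (2*k + 4)·f(k+1) = (1)·f(k) + (k + 3/2).
Bound: deg f ≤ 0.
A polynomial solution: f(k) = 1/2.
So s_k = (B(k−1)f/C)·t_k = (1/(2*k + 3))·t_k = 2**(k + 1)*factorial(k + 1).
Δs = 2**(k + 1)*(2*k + 3)*factorial(k + 1), as required.
Σ_(k=2)^(6) t_k = s_(7) − s_(2) = 10321920 − (48) = 10321872.

Σ = 10321872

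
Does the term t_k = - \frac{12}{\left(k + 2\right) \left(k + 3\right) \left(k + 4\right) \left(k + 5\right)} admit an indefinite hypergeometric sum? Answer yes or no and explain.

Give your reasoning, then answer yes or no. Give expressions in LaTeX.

Ratio r(k) = (k + 2)/(k + 6).
Normal form (A,B,C) = (k + 2, k + 6, 1).
Key eq: (k + 2)·f(k+1) = (k + 5)·f(k) + (1).
From deg A=1, deg B=1, deg C=0: d=3.
Solve for f: f(k) = k*(k**2 + 9*k + 26)/72 (degree 3 ≤ 3).
Certificate R = B(k−1)f/C = k*(k + 5)*(k**2 + 9*k + 26)/72 gives s_k = k*(-k**2 - 9*k - 26)/(6*(k + 2)*(k + 3)*(k + 4)).
Verify: -12/(k**4 + 14*k**3 + 71*k**2 + 154*k + 120) matches t_k.

Yes. s_k = \frac{k \left(- k^{2} - 9 k - 26\right)}{6 \left(k + 2\right) \left(k + 3\right) \left(k + 4\right)}.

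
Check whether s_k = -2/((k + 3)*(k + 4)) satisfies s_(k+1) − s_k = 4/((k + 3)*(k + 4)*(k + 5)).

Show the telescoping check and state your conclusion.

s_(k+1) = -2/((k + 4)*(k + 5))
s_(k+1) − s_k = 4/(k**3 + 12*k**2 + 47*k + 60)
(s_(k+1) − s_k) − t_k = 0

Valid — Δs_k = t_k.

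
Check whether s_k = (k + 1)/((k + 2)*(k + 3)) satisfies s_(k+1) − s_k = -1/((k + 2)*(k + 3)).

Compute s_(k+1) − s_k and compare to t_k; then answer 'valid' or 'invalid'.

Invalid: residual 4/(k**3 + 9*k**2 + 26*k + 24) ≠ 0.

s_(k+1) = (k + 2)/((k + 3)*(k + 4))
s_(k+1) − s_k = -k/(k**3 + 9*k**2 + 26*k + 24)
(s_(k+1) − s_k) − t_k = 4/(k**3 + 9*k**2 + 26*k + 24)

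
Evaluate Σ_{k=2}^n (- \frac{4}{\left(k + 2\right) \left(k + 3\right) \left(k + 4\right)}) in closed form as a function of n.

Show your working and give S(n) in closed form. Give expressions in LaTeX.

Ratio r(k) = (k + 2)/(k + 5).
Gosper form: A/B · C(k+1)/C(k) with A=k + 2, B=k + 5, C=1.
Set up (k + 2)·f(k+1) − (k + 4)·f(k) − (1) = 0.
deg f ≤ 2 (via 1,1,0).
Solving with deg f ≤ 2: f(k) = k*(k + 5)/12.
Certificate R = B(k−1)f/C = k*(k + 4)*(k + 5)/12 gives s_k = k*(-k - 5)/(3*(k + 2)*(k + 3)).
Δs = -4/(k**3 + 9*k**2 + 26*k + 24), as required.
Evaluate: s_(n+1) = (-n**2 - 7*n - 6)/(3*(n**2 + 7*n + 12)); subtract s_(2) = -7/30 ⇒ S(n) = (-n**2 - 7*n + 8)/(10*(n**2 + 7*n + 12)).

S(n) = \frac{- n^{2} - 7 n + 8}{10 \left(n^{2} + 7 n + 12\right)}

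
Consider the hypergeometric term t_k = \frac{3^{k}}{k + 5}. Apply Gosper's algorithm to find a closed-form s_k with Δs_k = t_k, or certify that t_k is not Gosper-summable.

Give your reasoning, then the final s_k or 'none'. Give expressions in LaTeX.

Ratio r(k) = 3*(k + 5)/(k + 6).
So A=3*k + 15 and B=k + 6, with C=1.
Solve (3*k + 15)·f(k+1) − (k + 5)·f(k) = 1.
d = -1 from the (1,1,0) case.
Bound -1 < 0, so the key equation has no polynomial solution.

not Gosper-summable; s_k does not exist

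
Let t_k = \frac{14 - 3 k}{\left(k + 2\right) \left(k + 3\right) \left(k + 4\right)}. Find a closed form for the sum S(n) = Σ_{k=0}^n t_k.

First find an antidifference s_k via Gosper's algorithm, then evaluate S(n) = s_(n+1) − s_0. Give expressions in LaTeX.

Step 1: r(k) = (k + 2)*(3*k - 11)/((k + 5)*(3*k - 14)).
A = k + 2, B = k + 5, C = k - 14/3.
Set up (k + 2)·f(k+1) − (k + 4)·f(k) − (k - 14/3) = 0.
From deg A=1, deg B=1, deg C=1: d=2.
A polynomial solution: f(k) = -k*(2*k + 19)/9.
R(k) = B(k−1)·f(k)/C(k) = -k*(k + 4)*(2*k + 19)/(3*(3*k - 14)); s_k = R·t_k = k*(2*k + 19)/(3*(k + 2)*(k + 3)).
Verify: (14 - 3*k)/(k**3 + 9*k**2 + 26*k + 24) matches t_k.
Σ_(k=0)^n t_k = s_(n+1) − s_(0) = ((2*n**2 + 23*n + 21)/(3*(n**2 + 7*n + 12))) − (0), i.e. (2*n**2 + 23*n + 21)/(3*(n**2 + 7*n + 12)).

S(n) = \frac{2 n^{2} + 23 n + 21}{3 \left(n^{2} + 7 n + 12\right)}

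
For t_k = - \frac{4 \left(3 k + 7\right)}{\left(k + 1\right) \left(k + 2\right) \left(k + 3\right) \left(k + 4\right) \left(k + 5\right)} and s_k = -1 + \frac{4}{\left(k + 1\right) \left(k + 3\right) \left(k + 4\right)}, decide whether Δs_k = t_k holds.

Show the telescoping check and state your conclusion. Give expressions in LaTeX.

s_(k+1) = -1 + 4/((k + 2)*(k + 4)*(k + 5))
s_(k+1) − s_k = 4*(-3*k - 7)/(k**5 + 15*k**4 + 85*k**3 + 225*k**2 + 274*k + 120)
(s_(k+1) − s_k) − t_k = 0

valid (s_(k+1) − s_k reduces to t_k)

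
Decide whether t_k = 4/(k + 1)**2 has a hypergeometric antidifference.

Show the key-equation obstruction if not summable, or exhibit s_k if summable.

No — key equation has no polynomial f.

t_(k+1)/t_k = (k + 1)**2/(k + 2)**2.
Gosper form: A/B · C(k+1)/C(k) with A=k**2 + 2*k + 1, B=k**2 + 4*k + 4, C=1.
Key eq: (k**2 + 2*k + 1)·f(k+1) = (k**2 + 2*k + 1)·f(k) + (1).
From deg A=2, deg B=2, deg C=0: d=0.
Put f(k) = c0: A·f(k+1) − B(k−1)·f(k) − C = -1; need -1 = 0 — inconsistent ⇒ no f, not summable.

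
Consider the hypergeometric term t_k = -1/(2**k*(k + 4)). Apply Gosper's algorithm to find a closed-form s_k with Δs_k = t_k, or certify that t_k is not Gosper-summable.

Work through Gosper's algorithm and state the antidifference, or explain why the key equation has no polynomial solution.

no hypergeometric antidifference exists

t_(k+1)/t_k = (k + 4)/(2*(k + 5)).
Take A(k)=k/2 + 2, B(k)=k + 5, C(k)=1.
f must satisfy (k/2 + 2)·f(k+1) − (k + 4)·f(k) = 1.
Degrees (1,1,0) ⇒ d ≤ -1.
Bound -1 < 0, so the key equation has no polynomial solution.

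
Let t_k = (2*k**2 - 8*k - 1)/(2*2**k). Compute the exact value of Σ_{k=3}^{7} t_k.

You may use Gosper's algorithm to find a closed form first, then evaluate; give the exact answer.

Σ = 3/256

r(k) = (2*k**2 - 4*k - 7)/(2*(2*k**2 - 8*k - 1)) after simplifying.
A = 1/2, B = 1, C = k**2 - 4*k - 1/2.
Need (1/2)·f(k+1) − (1)·f(k) = k**2 - 4*k - 1/2.
Bound: deg f ≤ 2.
Coefficient equations give f(k) = -2*k**2 + 4*k + 3.
So s_k = (B(k−1)f/C)·t_k = (-2*(2*k**2 - 4*k - 3)/(2*k**2 - 8*k - 1))·t_k = (-2*k**2 + 4*k + 3)/2**k.
s_(k+1) − s_k = (2*k**2 - 8*k - 1)/(2*2**k) = t_k.
Σ_(k=3)^(7) t_k = s_(8) − s_(3) = -93/256 − (-3/8) = 3/256.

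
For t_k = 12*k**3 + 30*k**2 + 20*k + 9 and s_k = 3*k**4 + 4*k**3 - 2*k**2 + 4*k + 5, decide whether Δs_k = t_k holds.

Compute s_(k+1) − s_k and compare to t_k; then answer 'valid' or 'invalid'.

valid; difference matches t_k

s_(k+1) = 3*k**4 + 16*k**3 + 28*k**2 + 24*k + 14
s_(k+1) − s_k = 12*k**3 + 30*k**2 + 20*k + 9
(s_(k+1) − s_k) − t_k = 0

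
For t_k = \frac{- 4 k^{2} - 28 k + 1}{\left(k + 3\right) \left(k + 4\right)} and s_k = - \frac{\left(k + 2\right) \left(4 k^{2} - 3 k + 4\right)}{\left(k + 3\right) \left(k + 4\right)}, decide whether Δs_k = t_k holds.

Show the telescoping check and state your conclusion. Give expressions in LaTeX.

s_(k+1) = -(k + 3)*(-3*k + 4*(k + 1)**2 + 1)/((k + 4)*(k + 5))
s_(k+1) − s_k = (-4*k**3 - 48*k**2 - 77*k - 5)/(k**3 + 12*k**2 + 47*k + 60)
(s_(k+1) − s_k) − t_k = 2*(31*k - 5)/(k**3 + 12*k**2 + 47*k + 60)

Invalid: residual \frac{2 \left(31 k - 5\right)}{k^{3} + 12 k^{2} + 47 k + 60} ≠ 0.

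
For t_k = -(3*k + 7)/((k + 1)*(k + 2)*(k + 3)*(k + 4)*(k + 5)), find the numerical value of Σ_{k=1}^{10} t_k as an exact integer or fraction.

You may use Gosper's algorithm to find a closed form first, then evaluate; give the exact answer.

Σ = -31/1260

Compute t_(k+1)/t_k: get (k + 1)*(3*k + 10)/((k + 6)*(3*k + 7)).
Normal form (A,B,C) = (k + 1, k + 6, k + 7/3).
Key eq: (k + 1)·f(k+1) = (k + 5)·f(k) + (k + 7/3).
Bound: deg f ≤ 4.
Solve for f: f(k) = k*(k + 2)*(k**2 + 8*k + 19)/36 (degree 4 ≤ 4).
R(k) = B(k−1)·f(k)/C(k) = k*(k + 2)*(k + 5)*(k**2 + 8*k + 19)/(12*(3*k + 7)); s_k = R·t_k = k*(-k**2 - 8*k - 19)/(12*(k**3 + 8*k**2 + 19*k + 12)).
Δs = (-3*k - 7)/(k**5 + 15*k**4 + 85*k**3 + 225*k**2 + 274*k + 120), as required.
Telescoping: Σ = s_(11) − s_(1) = -209/2520 − (-7/120) = -31/1260.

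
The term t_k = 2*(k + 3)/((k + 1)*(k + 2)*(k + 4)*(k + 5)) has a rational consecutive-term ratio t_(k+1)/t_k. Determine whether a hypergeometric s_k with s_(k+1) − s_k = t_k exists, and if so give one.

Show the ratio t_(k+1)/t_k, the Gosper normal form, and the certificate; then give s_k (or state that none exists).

The ratio is (k + 1)*(k + 4)**2/((k + 3)**2*(k + 6)).
Factor: A=k + 1; B=k + 6; C=k**2 + 6*k + 9.
Key eq: (k + 1)·f(k+1) = (k + 5)·f(k) + (k**2 + 6*k + 9).
From deg A=1, deg B=1, deg C=2: d=4.
A polynomial solution: f(k) = k*(k + 2)*(k + 3)*(k + 5)/8.
So s_k = (B(k−1)f/C)·t_k = (k*(k + 2)*(k + 5)**2/(8*(k + 3)))·t_k = k*(k + 5)/(4*(k**2 + 5*k + 4)).
Δs = 2*(k + 3)/(k**4 + 12*k**3 + 49*k**2 + 78*k + 40), as required.

s_k = k*(k + 5)/(4*(k**2 + 5*k + 4))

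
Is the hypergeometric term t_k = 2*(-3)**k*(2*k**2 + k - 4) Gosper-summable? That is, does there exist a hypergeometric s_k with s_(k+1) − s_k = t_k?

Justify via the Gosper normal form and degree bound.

Compute t_(k+1)/t_k: get 3*(-2*k**2 - 5*k + 1)/(2*k**2 + k - 4).
Normal form (A,B,C) = (-3, 1, k**2 + k/2 - 2).
Set up (-3)·f(k+1) − (1)·f(k) − (k**2 + k/2 - 2) = 0.
deg f ≤ 2 (via 0,0,2).
Solve for f: f(k) = -(k - 2)*(k + 1)/4 (degree 2 ≤ 2).
Certificate R = B(k−1)f/C = -(k - 2)*(k + 1)/(2*(2*k**2 + k - 4)) gives s_k = (-3)**k*(-k**2 + k + 2).
Δs = 2*(-3)**k*(2*k**2 + k - 4), as required.

Yes. s_k = (-3)**k*(-k**2 + k + 2).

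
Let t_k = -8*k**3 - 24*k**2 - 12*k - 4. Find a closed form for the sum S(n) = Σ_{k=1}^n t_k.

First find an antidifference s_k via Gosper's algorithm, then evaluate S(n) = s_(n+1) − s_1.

Compute t_(k+1)/t_k: get (2*k**3 + 12*k**2 + 21*k + 12)/(2*k**3 + 6*k**2 + 3*k + 1).
Gosper form: A/B · C(k+1)/C(k) with A=1, B=1, C=k**3 + 3*k**2 + 3*k/2 + 1/2.
Set up (1)·f(k+1) − (1)·f(k) − (k**3 + 3*k**2 + 3*k/2 + 1/2) = 0.
Bound: deg f ≤ 4.
Solve for f: f(k) = k*(k**3 + 2*k**2 - 2*k + 1)/4 (degree 4 ≤ 4).
Then R = B(k−1)f/C = k*(k**3 + 2*k**2 - 2*k + 1)/(2*(2*k**3 + 6*k**2 + 3*k + 1)), so s_k = R(k)·t_k = 2*k*(-k**3 - 2*k**2 + 2*k - 1).
Check: Δs_k = -8*k**3 - 24*k**2 - 12*k - 4. ✓
Evaluate: s_(n+1) = -2*n**4 - 12*n**3 - 20*n**2 - 14*n - 4; subtract s_(1) = -4 ⇒ S(n) = 2*n*(-n**3 - 6*n**2 - 10*n - 7).

S(n) = 2*n*(-n**3 - 6*n**2 - 10*n - 7)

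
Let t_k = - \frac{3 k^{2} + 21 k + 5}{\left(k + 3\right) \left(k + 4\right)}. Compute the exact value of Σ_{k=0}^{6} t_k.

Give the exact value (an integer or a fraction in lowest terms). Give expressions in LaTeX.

Σ = -413/30

Ratio r(k) = (k + 3)*(21*k + 3*(k + 1)**2 + 26)/((k + 5)*(3*k**2 + 21*k + 5)).
So A=k + 3 and B=k + 5, with C=k**2 + 7*k + 5/3.
Set up (k + 3)·f(k+1) − (k + 4)·f(k) − (k**2 + 7*k + 5/3) = 0.
Degrees (1,1,2) ⇒ d ≤ 2.
Match coefficients ⇒ f(k) = k*(9*k - 4)/9.
So s_k = (B(k−1)f/C)·t_k = (k*(k + 4)*(9*k - 4)/(3*(3*k**2 + 21*k + 5)))·t_k = k*(4 - 9*k)/(3*(k + 3)).
s_(k+1) − s_k = (-3*k**2 - 21*k - 5)/(k**2 + 7*k + 12) = t_k.
Σ_(k=0)^(6) t_k = s_(7) − s_(0) = -413/30 − (0) = -413/30.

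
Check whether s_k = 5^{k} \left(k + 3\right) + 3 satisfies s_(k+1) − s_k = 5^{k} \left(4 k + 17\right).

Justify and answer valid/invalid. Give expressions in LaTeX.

s_(k+1) = 5**(k + 1)*(k + 4) + 3
s_(k+1) − s_k = 5**k*(4*k + 17)
(s_(k+1) − s_k) − t_k = 0

valid (s_(k+1) − s_k reduces to t_k)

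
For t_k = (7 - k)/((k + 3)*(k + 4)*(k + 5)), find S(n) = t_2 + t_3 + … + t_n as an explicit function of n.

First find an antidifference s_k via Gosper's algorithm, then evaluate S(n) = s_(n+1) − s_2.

S(n) = (n - 1)/(n**2 + 9*n + 20)

Step 1: r(k) = (k - 6)*(k + 3)/((k - 7)*(k + 6)).
A = k + 3, B = k + 6, C = k - 7.
Set up (k + 3)·f(k+1) − (k + 5)·f(k) − (k - 7) = 0.
Bound: deg f ≤ 2.
Coefficient equations give f(k) = -k*(k + 13)/6.
Certificate R = B(k−1)f/C = -k*(k + 5)*(k + 13)/(6*(k - 7)) gives s_k = k*(k + 13)/(6*(k + 3)*(k + 4)).
Verify: (7 - k)/(k**3 + 12*k**2 + 47*k + 60) matches t_k.
Σ_(k=2)^n t_k = s_(n+1) − s_(2) = ((n**2 + 15*n + 14)/(6*(n**2 + 9*n + 20))) − (1/6), i.e. (n - 1)/(n**2 + 9*n + 20).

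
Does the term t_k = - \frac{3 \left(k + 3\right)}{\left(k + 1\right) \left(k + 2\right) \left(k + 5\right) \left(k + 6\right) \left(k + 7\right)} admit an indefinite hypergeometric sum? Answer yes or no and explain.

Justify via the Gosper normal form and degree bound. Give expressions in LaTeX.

Ratio r(k) = (k + 1)*(k + 4)*(k + 5)/((k + 3)**2*(k + 8)).
Factor: A=k + 1; B=k + 8; C=k**3 + 10*k**2 + 33*k + 36.
Solve (k + 1)·f(k+1) − (k + 7)·f(k) = k**3 + 10*k**2 + 33*k + 36.
Degrees (1,1,3) ⇒ d ≤ 6.
Match coefficients ⇒ f(k) = k*(k + 2)*(k + 3)*(k + 4)*(k**2 + 12*k + 41)/90.
R(k) = B(k−1)·f(k)/C(k) = k*(k + 2)*(k + 7)*(k**2 + 12*k + 41)/(90*(k + 3)); s_k = R·t_k = k*(-k**2 - 12*k - 41)/(30*(k**3 + 12*k**2 + 41*k + 30)).
Δs = 3*(-k - 3)/(k**5 + 21*k**4 + 163*k**3 + 567*k**2 + 844*k + 420), as required.

Yes. s_k = \frac{k \left(- k^{2} - 12 k - 41\right)}{30 \left(k^{3} + 12 k^{2} + 41 k + 30\right)}.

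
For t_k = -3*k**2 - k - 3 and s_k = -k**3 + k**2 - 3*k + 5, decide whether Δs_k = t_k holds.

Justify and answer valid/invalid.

Valid — Δs_k = t_k.

s_(k+1) = -k**3 - 2*k**2 - 4*k + 2
s_(k+1) − s_k = -3*k**2 - k - 3
(s_(k+1) − s_k) − t_k = 0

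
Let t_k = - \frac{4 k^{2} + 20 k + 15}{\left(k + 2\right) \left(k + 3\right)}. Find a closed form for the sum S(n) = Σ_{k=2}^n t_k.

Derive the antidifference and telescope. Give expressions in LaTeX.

The ratio is (k + 2)*(20*k + 4*(k + 1)**2 + 35)/((k + 4)*(4*k**2 + 20*k + 15)).
Gosper form: A/B · C(k+1)/C(k) with A=k + 2, B=k + 4, C=k**2 + 5*k + 15/4.
Set up (k + 2)·f(k+1) − (k + 3)·f(k) − (k**2 + 5*k + 15/4) = 0.
d = 2 from the (1,1,2) case.
Coefficient equations give f(k) = k*(8*k + 7)/8.
R(k) = B(k−1)·f(k)/C(k) = k*(k + 3)*(8*k + 7)/(2*(4*k**2 + 20*k + 15)); s_k = R·t_k = k*(-8*k - 7)/(2*(k + 2)).
Δs = (-4*k**2 - 20*k - 15)/(k**2 + 5*k + 6), as required.
Telescope: S(n) = s_(n+1) − s_(2) = (-8*n**2 - 23*n - 15)/(2*(n + 3)) − (-23/4) = (-16*n**2 - 23*n + 39)/(4*(n + 3)).

S(n) = \frac{- 16 n^{2} - 23 n + 39}{4 \left(n + 3\right)}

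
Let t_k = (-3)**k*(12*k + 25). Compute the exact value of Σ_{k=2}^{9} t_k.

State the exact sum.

The ratio is 3*(-12*k - 37)/(12*k + 25).
A = -3, B = 1, C = k + 25/12.
Solve (-3)·f(k+1) − (1)·f(k) = k + 25/12.
Bound: deg f ≤ 1.
Match coefficients ⇒ f(k) = -(3*k + 4)/12.
Certificate R = B(k−1)f/C = -(3*k + 4)/(12*k + 25) gives s_k = (-3)**k*(-3*k - 4).
Check: Δs_k = (-3)**k*(12*k + 25). ✓
Σ_(k=2)^(9) t_k = s_(10) − s_(2) = -2007666 − (-90) = -2007576.

Σ = -2007576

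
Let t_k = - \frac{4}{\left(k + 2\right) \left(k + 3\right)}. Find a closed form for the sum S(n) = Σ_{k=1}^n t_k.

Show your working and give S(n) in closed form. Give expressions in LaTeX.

The ratio is (k + 2)/(k + 4).
So A=k + 2 and B=k + 4, with C=1.
Need (k + 2)·f(k+1) − (k + 3)·f(k) = 1.
deg f ≤ 1 (via 1,1,0).
Solve for f: f(k) = k/2 (degree 1 ≤ 1).
R(k) = B(k−1)·f(k)/C(k) = k*(k + 3)/2; s_k = R·t_k = -2*k/(k + 2).
Δs = -4/(k**2 + 5*k + 6), as required.
Σ_(k=1)^n t_k = s_(n+1) − s_(1) = (2*(-n - 1)/(n + 3)) − (-2/3), i.e. -4*n/(3*n + 9).

S(n) = - \frac{4 n}{3 n + 9}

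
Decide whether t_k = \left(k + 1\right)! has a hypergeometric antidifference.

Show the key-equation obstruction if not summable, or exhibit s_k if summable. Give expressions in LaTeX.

No — t_k has no hypergeometric antidifference.

Compute t_(k+1)/t_k: get k + 2.
So A=k + 2 and B=1, with C=1.
Solve (k + 2)·f(k+1) − (1)·f(k) = 1.
From deg A=1, deg B=0, deg C=0: d=-1.
deg f ≤ -1 is impossible — no certificate.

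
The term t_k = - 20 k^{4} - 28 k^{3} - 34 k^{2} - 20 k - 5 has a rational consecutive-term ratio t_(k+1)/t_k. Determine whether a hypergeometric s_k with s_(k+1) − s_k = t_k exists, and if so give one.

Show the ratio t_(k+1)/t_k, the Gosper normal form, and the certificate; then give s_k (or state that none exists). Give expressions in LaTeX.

r(k) = (20*k**4 + 108*k**3 + 238*k**2 + 252*k + 107)/(20*k**4 + 28*k**3 + 34*k**2 + 20*k + 5) after simplifying.
Factor: A=1; B=1; C=k**4 + 7*k**3/5 + 17*k**2/10 + k + 1/4.
Key eq: (1)·f(k+1) = (1)·f(k) + (k**4 + 7*k**3/5 + 17*k**2/10 + k + 1/4).
deg f ≤ 5 (via 0,0,4).
Solve for f: f(k) = k**3*(4*k**2 - 3*k + 4)/20 (degree 5 ≤ 5).
Certificate R = B(k−1)f/C = k**3*(4*k**2 - 3*k + 4)/(20*k**4 + 28*k**3 + 34*k**2 + 20*k + 5) gives s_k = k**3*(-4*k**2 + 3*k - 4).
Check: Δs_k = -20*k**4 - 28*k**3 - 34*k**2 - 20*k - 5. ✓

s_k = k^{3} \left(- 4 k^{2} + 3 k - 4\right)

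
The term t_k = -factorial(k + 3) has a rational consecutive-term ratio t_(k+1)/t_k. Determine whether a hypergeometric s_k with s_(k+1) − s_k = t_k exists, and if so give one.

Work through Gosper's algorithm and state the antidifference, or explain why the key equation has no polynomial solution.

no hypergeometric antidifference exists

t_(k+1)/t_k = k + 4.
Take A(k)=k + 4, B(k)=1, C(k)=1.
Solve (k + 4)·f(k+1) − (1)·f(k) = 1.
deg f ≤ -1 (via 1,0,0).
Bound -1 < 0, so the key equation has no polynomial solution.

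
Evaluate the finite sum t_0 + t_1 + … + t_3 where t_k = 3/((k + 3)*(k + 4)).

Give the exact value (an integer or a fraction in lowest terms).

Σ = 4/7

The ratio is (k + 3)/(k + 5).
Factor: A=k + 3; B=k + 5; C=1.
Solve (k + 3)·f(k+1) − (k + 4)·f(k) = 1.
Bound: deg f ≤ 1.
Match coefficients ⇒ f(k) = k/3.
R(k) = B(k−1)·f(k)/C(k) = k*(k + 4)/3; s_k = R·t_k = k/(k + 3).
Δs = 3/(k**2 + 7*k + 12), as required.
Σ_(k=0)^(3) t_k = s_(4) − s_(0) = 4/7 − (0) = 4/7.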